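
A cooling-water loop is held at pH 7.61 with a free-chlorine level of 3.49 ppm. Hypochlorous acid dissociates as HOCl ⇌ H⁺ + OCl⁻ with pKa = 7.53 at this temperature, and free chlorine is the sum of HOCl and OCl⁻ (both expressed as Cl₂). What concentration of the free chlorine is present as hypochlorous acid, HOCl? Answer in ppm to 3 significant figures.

[OCl⁻]/[HOCl] = 10^(pH − pKa) = 10^(7.61 − 7.53) = 10^0.08 = 1.202.
Fraction as HOCl = 1 / (1 + 1.202) = 0.4541.
HOCl = 0.4541 × 3.49 ppm = 1.585 ppm.

1.58 ppm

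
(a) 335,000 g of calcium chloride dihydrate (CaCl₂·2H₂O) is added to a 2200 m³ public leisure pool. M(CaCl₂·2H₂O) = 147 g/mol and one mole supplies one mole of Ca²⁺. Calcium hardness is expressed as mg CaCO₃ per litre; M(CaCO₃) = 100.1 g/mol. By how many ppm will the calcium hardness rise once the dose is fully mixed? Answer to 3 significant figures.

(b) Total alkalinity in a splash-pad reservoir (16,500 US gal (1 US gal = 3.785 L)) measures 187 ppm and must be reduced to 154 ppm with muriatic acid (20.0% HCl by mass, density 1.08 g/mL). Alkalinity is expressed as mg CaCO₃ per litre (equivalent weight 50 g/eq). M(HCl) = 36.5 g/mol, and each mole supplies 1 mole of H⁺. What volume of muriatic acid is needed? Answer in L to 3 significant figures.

(a) 104 ppm; (b) 6.97 L

(a) Volume: 2200 m³ = 2,200,000 L.
(a) Moles of Ca²⁺: 335,000 g ÷ 147 g/mol = 2279 mol.
(a) As CaCO₃: 2279 mol × 100.1 g/mol = 228,100 g.
(a) Rise: 228,100 g / 2,200,000 L × 1000 = 103.7 mg/L.

(b) Volume: 16,500 US gal × 3.785 L/gal = 62,452 L.
(b) Alkalinity to neutralize: (187 − 154) = 33 mg/L as CaCO₃ × 62,452 L = 2061 g as CaCO₃.
(b) Equivalents of H⁺ required: 2061 ÷ 50 g/eq = 41.22 eq = 41.22 mol HCl.
(b) Mass of HCl: 41.22 × 36.5 = 1504 g.
(b) Mass of 20.0% solution: 1504 / 0.2 = 7522 g.
(b) Volume: 7522 g ÷ 1.08 g/mL = 6965 mL.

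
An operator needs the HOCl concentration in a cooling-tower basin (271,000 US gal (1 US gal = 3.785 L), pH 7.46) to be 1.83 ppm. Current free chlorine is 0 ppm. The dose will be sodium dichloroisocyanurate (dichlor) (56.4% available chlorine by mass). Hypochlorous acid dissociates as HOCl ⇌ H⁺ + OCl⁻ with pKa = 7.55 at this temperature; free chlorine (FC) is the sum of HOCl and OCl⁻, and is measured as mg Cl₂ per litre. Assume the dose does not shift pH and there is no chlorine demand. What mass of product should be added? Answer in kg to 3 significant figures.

Volume: 271,000 US gal × 3.785 L/gal = 1,025,735 L.
[OCl⁻]/[HOCl] = 10^(pH − pKa) = 10^(7.46 − 7.55) = 0.8128; fraction as HOCl = 1/(1 + 0.8128) = 0.5516.
Free chlorine required for 1.83 ppm HOCl: 1.83 / 0.5516 = 3.317 ppm.
FC to add: 3.317 − 0 = 3.317 mg/L as Cl₂.
Cl₂ equivalent: 3.317 mg/L × 1,025,735 L = 3403 g.
Product at 56.4% available Cl: 3403 / 0.564 = 6033 g.

6.03 kg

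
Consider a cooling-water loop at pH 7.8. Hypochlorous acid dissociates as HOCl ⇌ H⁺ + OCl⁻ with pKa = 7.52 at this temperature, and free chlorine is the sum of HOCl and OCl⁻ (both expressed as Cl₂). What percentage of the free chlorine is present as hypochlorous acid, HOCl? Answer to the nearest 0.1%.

[OCl⁻]/[HOCl] = 10^(pH − pKa) = 10^(7.8 − 7.52) = 10^0.28 = 1.905.
Fraction as HOCl = 1 / (1 + 1.905) = 0.3442.

34.4%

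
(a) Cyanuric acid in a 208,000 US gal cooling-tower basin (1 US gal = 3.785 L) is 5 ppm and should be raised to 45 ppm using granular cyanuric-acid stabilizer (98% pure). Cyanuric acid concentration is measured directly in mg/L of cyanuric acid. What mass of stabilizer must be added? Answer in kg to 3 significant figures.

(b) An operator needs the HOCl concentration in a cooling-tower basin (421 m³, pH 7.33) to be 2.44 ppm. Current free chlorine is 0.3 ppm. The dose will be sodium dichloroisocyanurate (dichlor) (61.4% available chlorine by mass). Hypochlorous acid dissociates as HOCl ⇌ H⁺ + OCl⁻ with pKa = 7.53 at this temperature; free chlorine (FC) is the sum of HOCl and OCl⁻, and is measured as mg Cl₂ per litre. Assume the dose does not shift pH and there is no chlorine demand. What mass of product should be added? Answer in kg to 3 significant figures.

(a) 32.1 kg; (b) 2.52 kg

(a) Volume: 208,000 US gal × 3.785 L/gal = 787,280 L.
(a) CYA to add: (45 − 5) = 40 mg/L × 787,280 L = 31,490 g cyanuric acid.
(a) At 98% purity: 31,490 / 0.98 = 32,130 g product.

(b) Volume: 421 m³ = 421,000 L.
(b) [OCl⁻]/[HOCl] = 10^(pH − pKa) = 10^(7.33 − 7.53) = 0.631; fraction as HOCl = 1/(1 + 0.631) = 0.6131.
(b) Free chlorine required for 2.44 ppm HOCl: 2.44 / 0.6131 = 3.98 ppm.
(b) FC to add: 3.98 − 0.3 = 3.68 mg/L as Cl₂.
(b) Cl₂ equivalent: 3.68 mg/L × 421,000 L = 1549 g.
(b) Product at 61.4% available Cl: 1549 / 0.614 = 2523 g.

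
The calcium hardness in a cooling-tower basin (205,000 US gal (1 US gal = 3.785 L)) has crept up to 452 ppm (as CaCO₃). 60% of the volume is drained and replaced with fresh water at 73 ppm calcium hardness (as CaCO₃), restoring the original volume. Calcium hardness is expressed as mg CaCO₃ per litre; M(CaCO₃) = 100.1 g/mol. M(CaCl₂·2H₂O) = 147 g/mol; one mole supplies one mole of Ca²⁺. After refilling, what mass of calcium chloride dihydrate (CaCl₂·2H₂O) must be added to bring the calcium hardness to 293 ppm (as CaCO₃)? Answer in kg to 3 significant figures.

77.9 kg

Volume: 205,000 US gal × 3.785 L/gal = 775,925 L.
After draining 60% and refilling: 452 × 0.40 + 73 × 0.60 = 224.6 ppm.
Deficit to target: 293 − 224.6 = 68.4 mg/L.
As CaCO₃: 68.4 mg/L × 775,925 L = 53,070 g; ÷ 100.1 = 530.2 mol Ca²⁺.
Mass: 530.2 × 147 = 77,940 g.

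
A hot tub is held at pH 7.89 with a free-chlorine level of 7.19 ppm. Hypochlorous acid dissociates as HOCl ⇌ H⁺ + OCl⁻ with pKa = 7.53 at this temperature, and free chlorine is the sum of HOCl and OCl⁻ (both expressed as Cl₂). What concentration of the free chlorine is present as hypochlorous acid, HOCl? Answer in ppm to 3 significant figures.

[OCl⁻]/[HOCl] = 10^(pH − pKa) = 10^(7.89 − 7.53) = 10^0.36 = 2.291.
Fraction as HOCl = 1 / (1 + 2.291) = 0.3039.
HOCl = 0.3039 × 7.19 ppm = 2.185 ppm.

2.18 ppm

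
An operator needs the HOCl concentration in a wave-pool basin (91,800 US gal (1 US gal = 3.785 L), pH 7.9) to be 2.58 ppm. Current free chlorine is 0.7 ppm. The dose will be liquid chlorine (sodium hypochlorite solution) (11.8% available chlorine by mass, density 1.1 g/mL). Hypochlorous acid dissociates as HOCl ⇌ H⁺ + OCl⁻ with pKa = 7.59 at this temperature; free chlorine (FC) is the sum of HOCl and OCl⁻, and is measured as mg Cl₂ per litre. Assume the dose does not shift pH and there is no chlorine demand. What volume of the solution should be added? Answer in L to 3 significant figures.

19.1 L

Volume: 91,800 US gal × 3.785 L/gal = 347,463 L.
[OCl⁻]/[HOCl] = 10^(pH − pKa) = 10^(7.9 − 7.59) = 2.042; fraction as HOCl = 1/(1 + 2.042) = 0.3288.
Free chlorine required for 2.58 ppm HOCl: 2.58 / 0.3288 = 7.848 ppm.
FC to add: 7.848 − 0.7 = 7.148 mg/L as Cl₂.
Cl₂ equivalent: 7.148 mg/L × 347,463 L = 2484 g.
Product at 11.8% available Cl: 2484 / 0.118 = 21,050 g.
Volume: 21,050 g ÷ 1.1 g/mL = 19,130 mL.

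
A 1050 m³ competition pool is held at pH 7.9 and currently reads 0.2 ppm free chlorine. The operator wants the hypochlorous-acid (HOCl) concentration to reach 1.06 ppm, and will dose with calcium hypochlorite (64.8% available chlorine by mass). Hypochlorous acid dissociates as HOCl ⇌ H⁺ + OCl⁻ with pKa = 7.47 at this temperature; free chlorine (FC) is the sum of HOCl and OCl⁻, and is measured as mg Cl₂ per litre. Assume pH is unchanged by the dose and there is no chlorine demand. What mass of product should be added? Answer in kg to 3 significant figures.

6.02 kg

Volume: 1050 m³ = 1,050,000 L.
[OCl⁻]/[HOCl] = 10^(pH − pKa) = 10^(7.9 − 7.47) = 2.692; fraction as HOCl = 1/(1 + 2.692) = 0.2709.
Free chlorine required for 1.06 ppm HOCl: 1.06 / 0.2709 = 3.913 ppm.
FC to add: 3.913 − 0.2 = 3.713 mg/L as Cl₂.
Cl₂ equivalent: 3.713 mg/L × 1,050,000 L = 3899 g.
Product at 64.8% available Cl: 3899 / 0.648 = 6016 g.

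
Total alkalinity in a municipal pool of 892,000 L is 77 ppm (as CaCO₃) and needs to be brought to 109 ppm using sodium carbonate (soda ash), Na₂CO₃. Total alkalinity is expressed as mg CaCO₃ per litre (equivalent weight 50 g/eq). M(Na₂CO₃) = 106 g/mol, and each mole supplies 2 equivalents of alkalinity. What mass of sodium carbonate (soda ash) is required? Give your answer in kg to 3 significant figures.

30.3 kg

Alkalinity to add: (109 − 77) = 32 mg/L as CaCO₃ × 892,000 L = 28,540 g as CaCO₃.
Equivalents: 28,540 g ÷ 50 g/eq = 570.9 eq.
Each mole of Na₂CO₃ supplies 2 eq, so 570.9 / 2 = 285.4 mol.
Mass: 285.4 mol × 106 g/mol = 30,260 g.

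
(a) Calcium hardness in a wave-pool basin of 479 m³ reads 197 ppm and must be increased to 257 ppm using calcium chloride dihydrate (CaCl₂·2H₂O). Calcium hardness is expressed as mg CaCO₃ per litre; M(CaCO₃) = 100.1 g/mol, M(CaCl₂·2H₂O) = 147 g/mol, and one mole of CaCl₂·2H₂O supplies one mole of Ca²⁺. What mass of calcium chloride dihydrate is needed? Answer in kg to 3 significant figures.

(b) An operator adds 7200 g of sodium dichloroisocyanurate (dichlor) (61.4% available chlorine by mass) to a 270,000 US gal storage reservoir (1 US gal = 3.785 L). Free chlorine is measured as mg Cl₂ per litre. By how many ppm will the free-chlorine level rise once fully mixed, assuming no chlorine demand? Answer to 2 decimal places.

(a) Volume: 479 m³ = 479,000 L.
(a) Hardness to add: (257 − 197) = 60 mg/L as CaCO₃ × 479,000 L = 28,740 g as CaCO₃.
(a) Moles of Ca²⁺ (1 mol Ca²⁺ ≡ 1 mol CaCO₃): 28,740 / 100.1 g/mol = 287.1 mol.
(a) Mass of CaCl₂·2H₂O: 287.1 × 147 = 42,210 g.

(b) Volume: 270,000 US gal × 3.785 L/gal = 1,021,950 L.
(b) Available chlorine delivered: 7200 g × 0.614 = 4421 g as Cl₂.
(b) Concentration rise: 4421 g / 1,021,950 L = 4.326 mg/L = 4.33 ppm.

(a) 42.2 kg; (b) 4.33 ppm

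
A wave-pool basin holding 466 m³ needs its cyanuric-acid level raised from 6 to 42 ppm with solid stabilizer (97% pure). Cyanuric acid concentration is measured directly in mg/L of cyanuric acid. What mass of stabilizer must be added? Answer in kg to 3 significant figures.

17.3 kg

Volume: 466 m³ = 466,000 L.
CYA to add: (42 − 6) = 36 mg/L × 466,000 L = 16,780 g cyanuric acid.
At 97% purity: 16,780 / 0.97 = 17,290 g product.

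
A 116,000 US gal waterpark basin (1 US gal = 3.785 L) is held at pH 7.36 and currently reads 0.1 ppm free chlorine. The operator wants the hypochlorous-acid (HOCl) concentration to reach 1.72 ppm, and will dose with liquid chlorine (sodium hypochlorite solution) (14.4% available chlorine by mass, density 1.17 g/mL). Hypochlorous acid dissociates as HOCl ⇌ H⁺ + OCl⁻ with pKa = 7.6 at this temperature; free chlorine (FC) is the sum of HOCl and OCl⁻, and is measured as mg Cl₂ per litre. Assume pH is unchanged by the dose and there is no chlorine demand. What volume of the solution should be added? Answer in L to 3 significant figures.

6.80 L

Volume: 116,000 US gal × 3.785 L/gal = 439,060 L.
[OCl⁻]/[HOCl] = 10^(pH − pKa) = 10^(7.36 − 7.6) = 0.5754; fraction as HOCl = 1/(1 + 0.5754) = 0.6347.
Free chlorine required for 1.72 ppm HOCl: 1.72 / 0.6347 = 2.71 ppm.
FC to add: 2.71 − 0.1 = 2.61 mg/L as Cl₂.
Cl₂ equivalent: 2.61 mg/L × 439,060 L = 1146 g.
Product at 14.4% available Cl: 1146 / 0.144 = 7957 g.
Volume: 7957 g ÷ 1.17 g/mL = 6801 mL.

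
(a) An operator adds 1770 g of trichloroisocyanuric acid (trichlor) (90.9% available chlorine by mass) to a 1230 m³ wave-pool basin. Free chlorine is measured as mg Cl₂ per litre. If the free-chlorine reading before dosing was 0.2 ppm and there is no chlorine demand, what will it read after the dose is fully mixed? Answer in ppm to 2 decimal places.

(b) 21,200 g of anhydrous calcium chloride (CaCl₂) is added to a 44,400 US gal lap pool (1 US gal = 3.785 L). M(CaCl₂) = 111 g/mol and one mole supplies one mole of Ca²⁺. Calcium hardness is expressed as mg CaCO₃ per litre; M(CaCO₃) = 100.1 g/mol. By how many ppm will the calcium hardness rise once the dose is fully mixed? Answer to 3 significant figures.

(a) 1.51 ppm; (b) 114 ppm

(a) Volume: 1230 m³ = 1,230,000 L.
(a) Available chlorine delivered: 1770 g × 0.909 = 1609 g as Cl₂.
(a) Concentration rise: 1609 g / 1,230,000 L = 1.308 mg/L = 1.31 ppm.
(a) Final FC: 0.2 + 1.31 = 1.51 ppm.

(b) Volume: 44,400 US gal × 3.785 L/gal = 168,054 L.
(b) Moles of Ca²⁺: 21,200 g ÷ 111 g/mol = 191 mol.
(b) As CaCO₃: 191 mol × 100.1 g/mol = 19,120 g.
(b) Rise: 19,120 g / 168,054 L × 1000 = 113.8 mg/L.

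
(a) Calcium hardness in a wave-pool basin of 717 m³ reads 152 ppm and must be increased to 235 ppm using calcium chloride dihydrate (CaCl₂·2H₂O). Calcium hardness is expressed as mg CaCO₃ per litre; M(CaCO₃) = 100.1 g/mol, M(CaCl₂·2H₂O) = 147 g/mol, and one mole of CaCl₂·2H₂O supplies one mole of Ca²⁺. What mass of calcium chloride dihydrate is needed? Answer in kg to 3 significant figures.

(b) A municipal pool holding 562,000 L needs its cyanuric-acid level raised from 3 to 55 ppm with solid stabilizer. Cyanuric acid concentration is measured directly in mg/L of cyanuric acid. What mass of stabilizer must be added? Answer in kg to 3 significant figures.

(a) 87.4 kg; (b) 29.2 kg

(a) Volume: 717 m³ = 717,000 L.
(a) Hardness to add: (235 − 152) = 83 mg/L as CaCO₃ × 717,000 L = 59,510 g as CaCO₃.
(a) Moles of Ca²⁺ (1 mol Ca²⁺ ≡ 1 mol CaCO₃): 59,510 / 100.1 g/mol = 594.5 mol.
(a) Mass of CaCl₂·2H₂O: 594.5 × 147 = 87,390 g.

(b) CYA to add: (55 − 3) = 52 mg/L × 562,000 L = 29,220 g cyanuric acid.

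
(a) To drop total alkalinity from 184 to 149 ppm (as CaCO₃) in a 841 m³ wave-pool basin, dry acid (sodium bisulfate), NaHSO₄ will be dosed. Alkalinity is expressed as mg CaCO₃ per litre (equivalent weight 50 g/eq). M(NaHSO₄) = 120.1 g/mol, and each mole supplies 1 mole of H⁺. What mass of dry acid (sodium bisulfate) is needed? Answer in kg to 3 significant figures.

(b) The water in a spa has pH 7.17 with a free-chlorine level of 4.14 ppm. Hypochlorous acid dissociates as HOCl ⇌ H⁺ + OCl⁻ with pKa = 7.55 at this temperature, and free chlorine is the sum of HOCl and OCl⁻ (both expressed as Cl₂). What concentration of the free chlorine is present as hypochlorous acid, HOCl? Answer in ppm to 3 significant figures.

(a) 70.7 kg; (b) 2.92 ppm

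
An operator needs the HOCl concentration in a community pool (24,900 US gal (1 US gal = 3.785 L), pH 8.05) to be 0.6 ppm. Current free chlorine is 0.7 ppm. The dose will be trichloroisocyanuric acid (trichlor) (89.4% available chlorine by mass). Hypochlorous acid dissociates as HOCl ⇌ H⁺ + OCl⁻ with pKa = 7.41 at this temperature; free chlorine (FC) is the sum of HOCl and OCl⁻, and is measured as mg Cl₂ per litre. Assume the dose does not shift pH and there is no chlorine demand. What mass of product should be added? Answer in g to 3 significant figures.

Volume: 24,900 US gal × 3.785 L/gal = 94,246 L.
[OCl⁻]/[HOCl] = 10^(pH − pKa) = 10^(8.05 − 7.41) = 4.365; fraction as HOCl = 1/(1 + 4.365) = 0.1864.
Free chlorine required for 0.6 ppm HOCl: 0.6 / 0.1864 = 3.219 ppm.
FC to add: 3.219 − 0.7 = 2.519 mg/L as Cl₂.
Cl₂ equivalent: 2.519 mg/L × 94,246 L = 237.4 g.
Product at 89.4% available Cl: 237.4 / 0.894 = 265.6 g.

266 g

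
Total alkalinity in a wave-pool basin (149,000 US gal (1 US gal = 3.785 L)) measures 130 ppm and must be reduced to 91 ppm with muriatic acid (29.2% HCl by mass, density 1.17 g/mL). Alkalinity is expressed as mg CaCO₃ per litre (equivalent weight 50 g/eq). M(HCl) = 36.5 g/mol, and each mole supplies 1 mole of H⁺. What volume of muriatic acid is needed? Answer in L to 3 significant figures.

47.0 L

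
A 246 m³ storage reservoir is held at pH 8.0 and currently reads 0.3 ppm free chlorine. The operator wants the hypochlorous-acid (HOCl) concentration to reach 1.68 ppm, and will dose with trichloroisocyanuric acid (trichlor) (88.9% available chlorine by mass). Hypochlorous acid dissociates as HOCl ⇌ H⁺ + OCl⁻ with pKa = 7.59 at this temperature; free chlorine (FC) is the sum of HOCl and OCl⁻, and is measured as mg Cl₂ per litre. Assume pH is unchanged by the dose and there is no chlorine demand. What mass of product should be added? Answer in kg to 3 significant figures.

Volume: 246 m³ = 246,000 L.
[OCl⁻]/[HOCl] = 10^(pH − pKa) = 10^(8.0 − 7.59) = 2.57; fraction as HOCl = 1/(1 + 2.57) = 0.2801.
Free chlorine required for 1.68 ppm HOCl: 1.68 / 0.2801 = 5.998 ppm.
FC to add: 5.998 − 0.3 = 5.698 mg/L as Cl₂.
Cl₂ equivalent: 5.698 mg/L × 246,000 L = 1402 g.
Product at 88.9% available Cl: 1402 / 0.889 = 1577 g.

1.58 kg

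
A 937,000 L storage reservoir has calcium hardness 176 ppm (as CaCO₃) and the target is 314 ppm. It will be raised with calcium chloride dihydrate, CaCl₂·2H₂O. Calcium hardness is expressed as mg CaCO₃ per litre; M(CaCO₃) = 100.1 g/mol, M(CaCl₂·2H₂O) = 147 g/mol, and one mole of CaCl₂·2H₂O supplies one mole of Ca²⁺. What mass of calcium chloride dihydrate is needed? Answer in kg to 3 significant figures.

Hardness to add: (314 − 176) = 138 mg/L as CaCO₃ × 937,000 L = 129,300 g as CaCO₃.
Moles of Ca²⁺ (1 mol Ca²⁺ ≡ 1 mol CaCO₃): 129,300 / 100.1 g/mol = 1292 mol.
Mass of CaCl₂·2H₂O: 1292 × 147 = 189,900 g.

190 kg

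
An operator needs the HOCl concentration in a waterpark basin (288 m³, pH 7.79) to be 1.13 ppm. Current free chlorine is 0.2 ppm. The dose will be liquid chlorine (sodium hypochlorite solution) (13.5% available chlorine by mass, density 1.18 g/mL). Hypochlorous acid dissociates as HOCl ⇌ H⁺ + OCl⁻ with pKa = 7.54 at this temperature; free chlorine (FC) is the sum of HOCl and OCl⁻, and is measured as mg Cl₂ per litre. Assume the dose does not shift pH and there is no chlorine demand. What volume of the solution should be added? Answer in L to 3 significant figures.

5.31 L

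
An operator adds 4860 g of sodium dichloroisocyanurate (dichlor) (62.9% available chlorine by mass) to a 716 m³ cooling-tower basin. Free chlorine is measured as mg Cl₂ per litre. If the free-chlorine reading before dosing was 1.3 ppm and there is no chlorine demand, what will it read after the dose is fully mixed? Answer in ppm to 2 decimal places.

5.57 ppm

Volume: 716 m³ = 716,000 L.
Available chlorine delivered: 4860 g × 0.629 = 3057 g as Cl₂.
Concentration rise: 3057 g / 716,000 L = 4.269 mg/L = 4.27 ppm.
Final FC: 1.3 + 4.27 = 5.57 ppm.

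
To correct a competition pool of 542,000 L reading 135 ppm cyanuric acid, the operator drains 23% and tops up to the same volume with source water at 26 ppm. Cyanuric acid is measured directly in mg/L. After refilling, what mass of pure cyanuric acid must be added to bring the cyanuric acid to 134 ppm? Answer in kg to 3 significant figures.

13.0 kg

After draining 23% and refilling: 135 × 0.77 + 26 × 0.23 = 109.93 ppm.
Deficit to target: 134 − 109.93 = 24.07 mg/L.
Mass: 24.07 mg/L × 542,000 L = 13,050 g cyanuric acid.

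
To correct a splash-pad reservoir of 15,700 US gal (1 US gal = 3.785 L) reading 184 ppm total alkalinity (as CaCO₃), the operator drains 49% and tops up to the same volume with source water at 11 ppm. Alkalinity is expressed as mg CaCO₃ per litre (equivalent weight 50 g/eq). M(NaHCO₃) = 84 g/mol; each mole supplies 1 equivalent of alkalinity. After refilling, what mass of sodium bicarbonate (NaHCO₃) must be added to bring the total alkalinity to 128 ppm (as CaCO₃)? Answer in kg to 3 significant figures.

Volume: 15,700 US gal × 3.785 L/gal = 59,424 L.
After draining 49% and refilling: 184 × 0.51 + 11 × 0.49 = 99.23 ppm.
Deficit to target: 128 − 99.23 = 28.77 mg/L.
As CaCO₃: 28.77 mg/L × 59,424 L = 1710 g; ÷ 50 g/eq ÷ 1 = 34.19 mol NaHCO₃.
Mass: 34.19 × 84 = 2872 g.

2.87 kg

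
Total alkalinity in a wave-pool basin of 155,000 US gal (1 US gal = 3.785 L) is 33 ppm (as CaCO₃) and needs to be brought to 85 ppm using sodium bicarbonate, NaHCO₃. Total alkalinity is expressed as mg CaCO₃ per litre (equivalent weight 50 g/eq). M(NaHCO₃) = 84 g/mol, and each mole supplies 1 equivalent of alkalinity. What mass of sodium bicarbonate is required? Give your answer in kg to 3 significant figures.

51.3 kg

Volume: 155,000 US gal × 3.785 L/gal = 586,675 L.
Alkalinity to add: (85 − 33) = 52 mg/L as CaCO₃ × 586,675 L = 30,510 g as CaCO₃.
Equivalents: 30,510 g ÷ 50 g/eq = 610.1 eq.
NaHCO₃ supplies 1 eq per mole → 610.1 mol.
Mass: 610.1 mol × 84 g/mol = 51,250 g.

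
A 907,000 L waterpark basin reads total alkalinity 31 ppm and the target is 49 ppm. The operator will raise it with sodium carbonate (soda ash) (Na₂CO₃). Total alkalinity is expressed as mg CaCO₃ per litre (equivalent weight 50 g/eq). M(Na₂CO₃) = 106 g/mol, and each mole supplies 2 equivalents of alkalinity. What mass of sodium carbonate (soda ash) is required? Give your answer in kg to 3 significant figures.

Alkalinity to add: (49 − 31) = 18 mg/L as CaCO₃ × 907,000 L = 16,330 g as CaCO₃.
Equivalents: 16,330 g ÷ 50 g/eq = 326.5 eq.
Each mole of Na₂CO₃ supplies 2 eq, so 326.5 / 2 = 163.3 mol.
Mass: 163.3 mol × 106 g/mol = 17,310 g.

17.3 kg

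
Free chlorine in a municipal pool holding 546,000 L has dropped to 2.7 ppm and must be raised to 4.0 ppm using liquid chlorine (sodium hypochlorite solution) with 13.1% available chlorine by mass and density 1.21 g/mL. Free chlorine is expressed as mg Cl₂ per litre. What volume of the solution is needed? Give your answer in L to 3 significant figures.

4.48 L

Chlorine deficit: 4.0 − 2.7 = 1.3 ppm = 1.3 mg/L as Cl₂.
Cl₂ equivalent needed: 1.3 mg/L × 546,000 L = 709,800 mg = 709.8 g.
Product at 13.1% available chlorine: 709.8 / 0.131 = 5418 g.
Volume at density 1.21 g/mL: 5418 g ÷ 1.21 g/mL = 4478 mL.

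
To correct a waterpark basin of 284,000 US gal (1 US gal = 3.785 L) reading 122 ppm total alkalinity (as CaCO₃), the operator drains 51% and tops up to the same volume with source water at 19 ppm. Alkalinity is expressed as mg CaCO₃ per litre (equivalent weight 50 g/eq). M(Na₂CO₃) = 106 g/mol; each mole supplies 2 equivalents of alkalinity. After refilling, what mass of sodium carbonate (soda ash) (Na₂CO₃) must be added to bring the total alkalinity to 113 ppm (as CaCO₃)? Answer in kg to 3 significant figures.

49.6 kg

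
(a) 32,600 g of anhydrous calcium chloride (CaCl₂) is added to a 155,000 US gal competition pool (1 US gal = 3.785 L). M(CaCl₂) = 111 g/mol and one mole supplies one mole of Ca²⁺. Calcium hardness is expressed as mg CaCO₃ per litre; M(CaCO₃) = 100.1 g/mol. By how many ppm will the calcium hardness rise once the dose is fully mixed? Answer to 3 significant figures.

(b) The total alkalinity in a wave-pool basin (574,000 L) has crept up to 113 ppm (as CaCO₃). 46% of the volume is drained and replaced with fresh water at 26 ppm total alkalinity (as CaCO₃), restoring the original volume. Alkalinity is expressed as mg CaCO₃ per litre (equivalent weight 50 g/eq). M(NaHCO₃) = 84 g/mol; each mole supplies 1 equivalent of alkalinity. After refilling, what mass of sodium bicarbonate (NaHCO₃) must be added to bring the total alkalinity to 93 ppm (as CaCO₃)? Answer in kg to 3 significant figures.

(a) Volume: 155,000 US gal × 3.785 L/gal = 586,675 L.
(a) Moles of Ca²⁺: 32,600 g ÷ 111 g/mol = 293.7 mol.
(a) As CaCO₃: 293.7 mol × 100.1 g/mol = 29,400 g.
(a) Rise: 29,400 g / 586,675 L × 1000 = 50.11 mg/L.

(b) After draining 46% and refilling: 113 × 0.54 + 26 × 0.46 = 72.98 ppm.
(b) Deficit to target: 93 − 72.98 = 20.02 mg/L.
(b) As CaCO₃: 20.02 mg/L × 574,000 L = 11,490 g; ÷ 50 g/eq ÷ 1 = 229.8 mol NaHCO₃.
(b) Mass: 229.8 × 84 = 19,310 g.

(a) 50.1 ppm; (b) 19.3 kg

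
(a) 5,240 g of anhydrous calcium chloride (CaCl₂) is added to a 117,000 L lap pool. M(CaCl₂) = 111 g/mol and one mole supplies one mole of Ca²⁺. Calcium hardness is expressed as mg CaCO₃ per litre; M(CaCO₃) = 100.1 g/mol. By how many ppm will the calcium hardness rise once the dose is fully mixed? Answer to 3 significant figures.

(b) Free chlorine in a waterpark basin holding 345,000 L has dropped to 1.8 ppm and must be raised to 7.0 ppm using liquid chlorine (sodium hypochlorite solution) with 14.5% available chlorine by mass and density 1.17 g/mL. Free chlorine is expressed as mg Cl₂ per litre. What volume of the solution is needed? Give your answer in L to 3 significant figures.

(a) Moles of Ca²⁺: 5,240 g ÷ 111 g/mol = 47.21 mol.
(a) As CaCO₃: 47.21 mol × 100.1 g/mol = 4725 g.
(a) Rise: 4725 g / 117,000 L × 1000 = 40.39 mg/L.

(b) Chlorine deficit: 7.0 − 1.8 = 5.2 ppm = 5.2 mg/L as Cl₂.
(b) Cl₂ equivalent needed: 5.2 mg/L × 345,000 L = 1,794,000 mg = 1794 g.
(b) Product at 14.5% available chlorine: 1794 / 0.145 = 12,370 g.
(b) Volume at density 1.17 g/mL: 12,370 g ÷ 1.17 g/mL = 10,570 mL.

(a) 40.4 ppm; (b) 10.6 L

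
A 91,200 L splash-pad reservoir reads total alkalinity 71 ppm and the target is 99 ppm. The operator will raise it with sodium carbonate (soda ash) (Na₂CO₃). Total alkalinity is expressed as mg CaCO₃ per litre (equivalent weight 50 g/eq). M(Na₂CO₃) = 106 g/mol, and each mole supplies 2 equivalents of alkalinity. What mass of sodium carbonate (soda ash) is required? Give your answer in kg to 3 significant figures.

Alkalinity to add: (99 − 71) = 28 mg/L as CaCO₃ × 91,200 L = 2554 g as CaCO₃.
Equivalents: 2554 g ÷ 50 g/eq = 51.07 eq.
Each mole of Na₂CO₃ supplies 2 eq, so 51.07 / 2 = 25.54 mol.
Mass: 25.54 mol × 106 g/mol = 2707 g.

2.71 kg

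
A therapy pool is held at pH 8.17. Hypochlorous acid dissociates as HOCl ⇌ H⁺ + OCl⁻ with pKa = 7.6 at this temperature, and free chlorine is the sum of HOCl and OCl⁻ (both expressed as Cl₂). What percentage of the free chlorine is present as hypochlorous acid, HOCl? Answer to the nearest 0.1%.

[OCl⁻]/[HOCl] = 10^(pH − pKa) = 10^(8.17 − 7.6) = 10^0.57 = 3.715.
Fraction as HOCl = 1 / (1 + 3.715) = 0.2121.

21.2%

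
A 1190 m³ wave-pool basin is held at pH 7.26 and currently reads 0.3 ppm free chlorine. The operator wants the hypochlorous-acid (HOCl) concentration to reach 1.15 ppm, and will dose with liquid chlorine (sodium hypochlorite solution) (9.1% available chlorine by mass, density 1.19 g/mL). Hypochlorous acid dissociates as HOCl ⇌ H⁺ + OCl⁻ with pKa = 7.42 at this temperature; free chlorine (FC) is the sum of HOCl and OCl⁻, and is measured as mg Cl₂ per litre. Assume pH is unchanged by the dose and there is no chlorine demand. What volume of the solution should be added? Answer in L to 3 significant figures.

18.1 L

Volume: 1190 m³ = 1,190,000 L.
[OCl⁻]/[HOCl] = 10^(pH − pKa) = 10^(7.26 − 7.42) = 0.6918; fraction as HOCl = 1/(1 + 0.6918) = 0.5911.
Free chlorine required for 1.15 ppm HOCl: 1.15 / 0.5911 = 1.946 ppm.
FC to add: 1.946 − 0.3 = 1.646 mg/L as Cl₂.
Cl₂ equivalent: 1.646 mg/L × 1,190,000 L = 1958 g.
Product at 9.1% available Cl: 1958 / 0.091 = 21,520 g.
Volume: 21,520 g ÷ 1.19 g/mL = 18,080 mL.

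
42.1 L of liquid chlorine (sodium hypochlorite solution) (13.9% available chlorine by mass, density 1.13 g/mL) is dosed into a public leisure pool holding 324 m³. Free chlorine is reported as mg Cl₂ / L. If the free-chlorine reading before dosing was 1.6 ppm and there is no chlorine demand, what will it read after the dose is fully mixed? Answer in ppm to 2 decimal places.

Volume: 324 m³ = 324,000 L.
Mass of solution: 42.1 L × 1000 mL/L × 1.13 g/mL = 47,570 g.
Available chlorine delivered: 47,570 g × 0.139 = 6613 g as Cl₂.
Concentration rise: 6613 g / 324,000 L = 20.41 mg/L = 20.41 ppm.
Final FC: 1.6 + 20.41 = 22.01 ppm.

22.01 ppm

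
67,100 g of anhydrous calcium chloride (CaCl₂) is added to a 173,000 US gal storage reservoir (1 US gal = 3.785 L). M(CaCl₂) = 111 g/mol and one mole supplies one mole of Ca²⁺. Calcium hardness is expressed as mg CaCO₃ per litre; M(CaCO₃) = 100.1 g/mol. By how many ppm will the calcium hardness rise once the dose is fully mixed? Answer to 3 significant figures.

92.4 ppm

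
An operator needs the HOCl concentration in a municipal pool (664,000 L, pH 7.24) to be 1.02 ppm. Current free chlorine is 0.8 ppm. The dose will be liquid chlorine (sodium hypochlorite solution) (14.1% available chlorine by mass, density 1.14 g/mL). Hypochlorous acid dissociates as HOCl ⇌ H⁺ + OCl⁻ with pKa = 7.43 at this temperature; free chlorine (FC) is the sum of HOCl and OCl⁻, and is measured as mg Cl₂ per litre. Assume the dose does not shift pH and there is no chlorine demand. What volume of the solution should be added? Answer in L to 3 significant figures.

3.63 L

[OCl⁻]/[HOCl] = 10^(pH − pKa) = 10^(7.24 − 7.43) = 0.6457; fraction as HOCl = 1/(1 + 0.6457) = 0.6077.
Free chlorine required for 1.02 ppm HOCl: 1.02 / 0.6077 = 1.679 ppm.
FC to add: 1.679 − 0.8 = 0.8786 mg/L as Cl₂.
Cl₂ equivalent: 0.8786 mg/L × 664,000 L = 583.4 g.
Product at 14.1% available Cl: 583.4 / 0.141 = 4137 g.
Volume: 4137 g ÷ 1.14 g/mL = 3629 mL.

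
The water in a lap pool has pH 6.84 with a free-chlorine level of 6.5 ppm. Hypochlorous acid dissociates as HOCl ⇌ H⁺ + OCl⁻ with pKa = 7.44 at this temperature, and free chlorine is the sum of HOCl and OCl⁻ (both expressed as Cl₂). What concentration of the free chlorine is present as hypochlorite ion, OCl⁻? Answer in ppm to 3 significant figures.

1.30 ppm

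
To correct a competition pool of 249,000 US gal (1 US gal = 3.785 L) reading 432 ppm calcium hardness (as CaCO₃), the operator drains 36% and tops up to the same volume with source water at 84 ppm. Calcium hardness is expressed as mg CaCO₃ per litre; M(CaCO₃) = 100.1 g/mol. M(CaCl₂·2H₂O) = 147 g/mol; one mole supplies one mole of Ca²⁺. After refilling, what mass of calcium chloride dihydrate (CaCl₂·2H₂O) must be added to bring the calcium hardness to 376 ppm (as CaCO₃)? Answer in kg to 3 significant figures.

95.9 kg

Volume: 249,000 US gal × 3.785 L/gal = 942,465 L.
After draining 36% and refilling: 432 × 0.64 + 84 × 0.36 = 306.72 ppm.
Deficit to target: 376 − 306.72 = 69.28 mg/L.
As CaCO₃: 69.28 mg/L × 942,465 L = 65,290 g; ÷ 100.1 = 652.3 mol Ca²⁺.
Mass: 652.3 × 147 = 95,890 g.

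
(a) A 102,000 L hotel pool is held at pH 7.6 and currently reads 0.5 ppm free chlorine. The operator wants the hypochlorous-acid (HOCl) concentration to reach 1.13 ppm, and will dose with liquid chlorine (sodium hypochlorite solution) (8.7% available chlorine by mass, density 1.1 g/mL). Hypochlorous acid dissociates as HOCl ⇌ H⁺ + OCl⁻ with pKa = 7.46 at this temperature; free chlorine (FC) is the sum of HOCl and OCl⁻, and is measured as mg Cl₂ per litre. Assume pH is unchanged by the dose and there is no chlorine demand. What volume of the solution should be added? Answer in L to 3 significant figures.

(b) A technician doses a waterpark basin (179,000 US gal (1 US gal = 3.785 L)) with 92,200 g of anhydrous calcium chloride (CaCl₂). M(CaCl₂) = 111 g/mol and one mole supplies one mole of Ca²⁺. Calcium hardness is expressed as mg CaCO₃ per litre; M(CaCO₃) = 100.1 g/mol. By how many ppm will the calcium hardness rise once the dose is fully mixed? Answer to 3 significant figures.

(a) [OCl⁻]/[HOCl] = 10^(pH − pKa) = 10^(7.6 − 7.46) = 1.38; fraction as HOCl = 1/(1 + 1.38) = 0.4201.
(a) Free chlorine required for 1.13 ppm HOCl: 1.13 / 0.4201 = 2.69 ppm.
(a) FC to add: 2.69 − 0.5 = 2.19 mg/L as Cl₂.
(a) Cl₂ equivalent: 2.19 mg/L × 102,000 L = 223.4 g.
(a) Product at 8.7% available Cl: 223.4 / 0.087 = 2567 g.
(a) Volume: 2567 g ÷ 1.1 g/mL = 2334 mL.

(b) Volume: 179,000 US gal × 3.785 L/gal = 677,515 L.
(b) Moles of Ca²⁺: 92,200 g ÷ 111 g/mol = 830.6 mol.
(b) As CaCO₃: 830.6 mol × 100.1 g/mol = 83,150 g.
(b) Rise: 83,150 g / 677,515 L × 1000 = 122.7 mg/L.

(a) 2.33 L; (b) 123 ppm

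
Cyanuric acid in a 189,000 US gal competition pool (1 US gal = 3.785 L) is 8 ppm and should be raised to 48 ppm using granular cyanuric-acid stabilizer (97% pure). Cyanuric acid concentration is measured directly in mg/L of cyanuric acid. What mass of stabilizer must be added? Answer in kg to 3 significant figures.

29.5 kg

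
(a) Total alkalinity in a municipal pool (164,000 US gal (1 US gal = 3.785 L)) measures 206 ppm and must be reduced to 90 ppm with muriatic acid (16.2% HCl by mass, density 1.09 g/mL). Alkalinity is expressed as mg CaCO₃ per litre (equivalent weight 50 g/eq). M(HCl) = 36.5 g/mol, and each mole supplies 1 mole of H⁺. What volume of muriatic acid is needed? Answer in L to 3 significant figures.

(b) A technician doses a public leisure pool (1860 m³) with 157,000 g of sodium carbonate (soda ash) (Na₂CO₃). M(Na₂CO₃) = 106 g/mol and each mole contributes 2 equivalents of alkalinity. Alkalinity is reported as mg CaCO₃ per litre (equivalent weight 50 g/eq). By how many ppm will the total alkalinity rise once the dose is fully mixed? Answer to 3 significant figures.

(a) Volume: 164,000 US gal × 3.785 L/gal = 620,740 L.
(a) Alkalinity to neutralize: (206 − 90) = 116 mg/L as CaCO₃ × 620,740 L = 72,010 g as CaCO₃.
(a) Equivalents of H⁺ required: 72,010 ÷ 50 g/eq = 1440 eq = 1440 mol HCl.
(a) Mass of HCl: 1440 × 36.5 = 52,560 g.
(a) Mass of 16.2% solution: 52,560 / 0.162 = 324,500 g.
(a) Volume: 324,500 g ÷ 1.09 g/mL = 297,700 mL.

(b) Volume: 1860 m³ = 1,860,000 L.
(b) Moles of Na₂CO₃: 157,000 g ÷ 106 g/mol = 1481 mol → 2962 eq of alkalinity.
(b) As CaCO₃: 2962 eq × 50 g/eq = 148,100 g.
(b) Rise: 148,100 g / 1,860,000 L × 1000 = 79.63 mg/L.

(a) 298 L; (b) 79.6 ppm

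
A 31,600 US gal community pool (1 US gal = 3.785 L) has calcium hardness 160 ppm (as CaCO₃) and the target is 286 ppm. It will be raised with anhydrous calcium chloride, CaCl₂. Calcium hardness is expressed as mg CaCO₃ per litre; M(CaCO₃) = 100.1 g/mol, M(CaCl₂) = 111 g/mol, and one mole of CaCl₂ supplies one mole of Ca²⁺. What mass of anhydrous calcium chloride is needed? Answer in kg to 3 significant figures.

16.7 kg

Volume: 31,600 US gal × 3.785 L/gal = 119,606 L.
Hardness to add: (286 − 160) = 126 mg/L as CaCO₃ × 119,606 L = 15,070 g as CaCO₃.
Moles of Ca²⁺ (1 mol Ca²⁺ ≡ 1 mol CaCO₃): 15,070 / 100.1 g/mol = 150.6 mol.
Mass of CaCl₂: 150.6 × 111 = 16,710 g.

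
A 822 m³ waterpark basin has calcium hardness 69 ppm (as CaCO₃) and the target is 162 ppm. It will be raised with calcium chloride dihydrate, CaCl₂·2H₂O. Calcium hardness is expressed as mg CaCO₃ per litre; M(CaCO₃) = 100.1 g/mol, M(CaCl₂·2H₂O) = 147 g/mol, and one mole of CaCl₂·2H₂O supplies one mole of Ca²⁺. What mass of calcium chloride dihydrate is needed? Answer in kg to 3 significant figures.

Volume: 822 m³ = 822,000 L.
Hardness to add: (162 − 69) = 93 mg/L as CaCO₃ × 822,000 L = 76,450 g as CaCO₃.
Moles of Ca²⁺ (1 mol Ca²⁺ ≡ 1 mol CaCO₃): 76,450 / 100.1 g/mol = 763.7 mol.
Mass of CaCl₂·2H₂O: 763.7 × 147 = 112,300 g.

112 kg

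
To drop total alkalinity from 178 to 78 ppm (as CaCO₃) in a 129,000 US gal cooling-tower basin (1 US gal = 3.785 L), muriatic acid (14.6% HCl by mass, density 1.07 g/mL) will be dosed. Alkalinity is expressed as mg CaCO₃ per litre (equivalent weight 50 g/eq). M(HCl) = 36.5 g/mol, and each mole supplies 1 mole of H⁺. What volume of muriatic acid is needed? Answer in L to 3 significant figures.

228 L

Volume: 129,000 US gal × 3.785 L/gal = 488,265 L.
Alkalinity to neutralize: (178 − 78) = 100 mg/L as CaCO₃ × 488,265 L = 48,830 g as CaCO₃.
Equivalents of H⁺ required: 48,830 ÷ 50 g/eq = 976.5 eq = 976.5 mol HCl.
Mass of HCl: 976.5 × 36.5 = 35,640 g.
Mass of 14.6% solution: 35,640 / 0.146 = 244,100 g.
Volume: 244,100 g ÷ 1.07 g/mL = 228,200 mL.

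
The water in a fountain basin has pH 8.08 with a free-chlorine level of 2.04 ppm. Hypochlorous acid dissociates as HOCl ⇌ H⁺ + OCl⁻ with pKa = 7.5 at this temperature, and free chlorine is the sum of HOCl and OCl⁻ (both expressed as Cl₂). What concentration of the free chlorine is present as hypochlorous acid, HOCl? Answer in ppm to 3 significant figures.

0.425 ppm

[OCl⁻]/[HOCl] = 10^(pH − pKa) = 10^(8.08 − 7.5) = 10^0.58 = 3.802.
Fraction as HOCl = 1 / (1 + 3.802) = 0.2083.
HOCl = 0.2083 × 2.04 ppm = 0.4248 ppm.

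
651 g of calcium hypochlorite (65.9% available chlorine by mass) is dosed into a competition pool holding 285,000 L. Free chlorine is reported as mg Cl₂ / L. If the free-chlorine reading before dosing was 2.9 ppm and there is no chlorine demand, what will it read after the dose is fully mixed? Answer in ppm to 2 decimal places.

4.41 ppm

Available chlorine delivered: 651 g × 0.659 = 429 g as Cl₂.
Concentration rise: 429 g / 285,000 L = 1.505 mg/L = 1.51 ppm.
Final FC: 2.9 + 1.51 = 4.41 ppm.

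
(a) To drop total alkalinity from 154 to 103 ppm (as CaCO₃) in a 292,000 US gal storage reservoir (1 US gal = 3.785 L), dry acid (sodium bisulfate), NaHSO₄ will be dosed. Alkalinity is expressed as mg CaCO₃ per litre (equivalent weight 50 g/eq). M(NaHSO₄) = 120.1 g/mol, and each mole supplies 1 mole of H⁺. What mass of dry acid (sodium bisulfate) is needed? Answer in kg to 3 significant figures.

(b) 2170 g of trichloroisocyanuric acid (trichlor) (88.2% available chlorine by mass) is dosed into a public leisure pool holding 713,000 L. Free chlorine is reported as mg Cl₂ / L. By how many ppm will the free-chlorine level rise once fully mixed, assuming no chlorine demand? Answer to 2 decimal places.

(a) 135 kg; (b) 2.68 ppm

(a) Volume: 292,000 US gal × 3.785 L/gal = 1,105,220 L.
(a) Alkalinity to neutralize: (154 − 103) = 51 mg/L as CaCO₃ × 1,105,220 L = 56,370 g as CaCO₃.
(a) Equivalents of H⁺ required: 56,370 ÷ 50 g/eq = 1127 eq = 1127 mol NaHSO₄.
(a) Mass of NaHSO₄: 1127 × 120.1 = 135,400 g.

(b) Available chlorine delivered: 2170 g × 0.882 = 1914 g as Cl₂.
(b) Concentration rise: 1914 g / 713,000 L = 2.684 mg/L = 2.68 ppm.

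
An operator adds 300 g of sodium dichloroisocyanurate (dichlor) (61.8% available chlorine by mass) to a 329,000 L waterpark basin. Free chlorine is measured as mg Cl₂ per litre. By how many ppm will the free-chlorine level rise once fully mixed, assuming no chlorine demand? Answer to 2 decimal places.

Available chlorine delivered: 300 g × 0.618 = 185.4 g as Cl₂.
Concentration rise: 185.4 g / 329,000 L = 0.5635 mg/L = 0.56 ppm.

0.56 ppm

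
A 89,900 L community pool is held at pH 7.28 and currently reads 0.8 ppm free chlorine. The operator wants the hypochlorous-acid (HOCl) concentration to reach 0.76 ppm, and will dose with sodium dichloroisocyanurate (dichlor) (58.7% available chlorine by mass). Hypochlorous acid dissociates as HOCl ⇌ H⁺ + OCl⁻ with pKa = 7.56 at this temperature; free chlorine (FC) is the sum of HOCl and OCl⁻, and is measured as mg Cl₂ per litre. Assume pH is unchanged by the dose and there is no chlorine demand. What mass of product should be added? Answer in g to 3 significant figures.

55.0 g

[OCl⁻]/[HOCl] = 10^(pH − pKa) = 10^(7.28 − 7.56) = 0.5248; fraction as HOCl = 1/(1 + 0.5248) = 0.6558.
Free chlorine required for 0.76 ppm HOCl: 0.76 / 0.6558 = 1.159 ppm.
FC to add: 1.159 − 0.8 = 0.3589 mg/L as Cl₂.
Cl₂ equivalent: 0.3589 mg/L × 89,900 L = 32.26 g.
Product at 58.7% available Cl: 32.26 / 0.587 = 54.96 g.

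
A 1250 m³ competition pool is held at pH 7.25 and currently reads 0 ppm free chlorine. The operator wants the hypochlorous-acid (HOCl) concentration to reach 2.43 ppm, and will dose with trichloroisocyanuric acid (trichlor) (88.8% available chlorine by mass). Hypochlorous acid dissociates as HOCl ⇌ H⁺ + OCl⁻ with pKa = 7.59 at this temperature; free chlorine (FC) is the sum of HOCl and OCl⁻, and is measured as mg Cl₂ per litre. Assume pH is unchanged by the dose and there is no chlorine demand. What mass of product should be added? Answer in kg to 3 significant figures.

Volume: 1250 m³ = 1,250,000 L.
[OCl⁻]/[HOCl] = 10^(pH − pKa) = 10^(7.25 − 7.59) = 0.4571; fraction as HOCl = 1/(1 + 0.4571) = 0.6863.
Free chlorine required for 2.43 ppm HOCl: 2.43 / 0.6863 = 3.541 ppm.
FC to add: 3.541 − 0 = 3.541 mg/L as Cl₂.
Cl₂ equivalent: 3.541 mg/L × 1,250,000 L = 4426 g.
Product at 88.8% available Cl: 4426 / 0.888 = 4984 g.

4.98 kg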